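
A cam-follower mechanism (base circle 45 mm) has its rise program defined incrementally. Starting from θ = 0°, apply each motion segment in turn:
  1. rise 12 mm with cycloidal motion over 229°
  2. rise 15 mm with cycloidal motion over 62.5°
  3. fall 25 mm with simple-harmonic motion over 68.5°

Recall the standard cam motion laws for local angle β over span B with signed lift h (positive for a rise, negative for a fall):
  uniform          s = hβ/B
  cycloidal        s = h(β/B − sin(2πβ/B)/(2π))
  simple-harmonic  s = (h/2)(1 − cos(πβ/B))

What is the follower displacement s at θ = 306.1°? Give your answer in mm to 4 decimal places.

seg 1 [0°–229°] cycloidal, h=12: full span → s += 12 → s = 12.0000
seg 2 [229°–291.5°] cycloidal, h=15: full span → s += 15 → s = 27.0000
seg 3 [291.5°–360°] simple-harmonic, h=-25: θ=306.1° here. β=14.6, B=68.5. -25/2·(1 − cos(π·0.2131)) = -2.6991 → s = 24.3009

24.3009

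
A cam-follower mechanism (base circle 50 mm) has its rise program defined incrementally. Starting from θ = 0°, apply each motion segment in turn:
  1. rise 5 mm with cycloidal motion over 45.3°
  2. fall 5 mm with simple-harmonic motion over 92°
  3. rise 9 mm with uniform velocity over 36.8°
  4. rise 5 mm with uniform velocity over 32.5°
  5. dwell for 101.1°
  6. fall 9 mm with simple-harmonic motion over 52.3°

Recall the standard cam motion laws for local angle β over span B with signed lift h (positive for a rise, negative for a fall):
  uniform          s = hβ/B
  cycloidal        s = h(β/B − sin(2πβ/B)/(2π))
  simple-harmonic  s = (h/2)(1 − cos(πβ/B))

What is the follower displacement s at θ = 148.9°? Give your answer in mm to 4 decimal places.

seg 1 [0°–45.3°] cycloidal, h=5: full span → s += 5 → s = 5.0000
seg 2 [45.3°–137.3°] simple-harmonic, h=-5: full span → s += -5 → s = 0.0000
seg 3 [137.3°–174.1°] uniform, h=9: θ=148.9° here. β=11.6, B=36.8. 9·11.6/36.8 = 2.8370 → s = 2.8370

2.8370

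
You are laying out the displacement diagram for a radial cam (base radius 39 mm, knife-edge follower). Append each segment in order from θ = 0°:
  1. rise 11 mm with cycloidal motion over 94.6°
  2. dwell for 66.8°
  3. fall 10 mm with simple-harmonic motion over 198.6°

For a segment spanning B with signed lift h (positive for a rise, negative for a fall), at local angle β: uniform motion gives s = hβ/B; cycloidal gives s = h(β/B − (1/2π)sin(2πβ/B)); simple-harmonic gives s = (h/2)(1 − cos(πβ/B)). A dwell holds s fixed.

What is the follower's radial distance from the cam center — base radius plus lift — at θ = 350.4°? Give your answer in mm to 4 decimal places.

seg 1 [0°–94.6°] cycloidal, h=11: full span → s += 11 → s = 11.0000
seg 2 [94.6°–161.4°] dwell: s stays 11.0000
seg 3 [161.4°–360°] simple-harmonic, h=-10: θ=350.4° here. β=189, B=198.6. -10/2·(1 − cos(π·0.9517)) = -9.9425 → s = 1.0575
radial distance = base radius + s = 39 + 1.0575 = 40.0575

40.0575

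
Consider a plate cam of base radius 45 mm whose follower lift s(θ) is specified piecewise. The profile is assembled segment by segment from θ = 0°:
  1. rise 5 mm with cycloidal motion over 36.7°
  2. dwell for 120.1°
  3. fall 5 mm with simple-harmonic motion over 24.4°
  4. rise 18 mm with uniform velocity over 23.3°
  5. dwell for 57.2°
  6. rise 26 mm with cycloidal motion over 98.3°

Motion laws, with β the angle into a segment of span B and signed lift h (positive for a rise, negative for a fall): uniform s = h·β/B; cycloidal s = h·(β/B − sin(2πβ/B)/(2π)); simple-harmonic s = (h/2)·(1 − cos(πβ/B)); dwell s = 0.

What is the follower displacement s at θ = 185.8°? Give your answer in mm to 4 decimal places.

seg 1 [0°–36.7°] cycloidal, h=5: full span → s += 5 → s = 5.0000
seg 2 [36.7°–156.8°] dwell: s stays 5.0000
seg 3 [156.8°–181.2°] simple-harmonic, h=-5: full span → s += -5 → s = 0.0000
seg 4 [181.2°–204.5°] uniform, h=18: θ=185.8° here. β=4.6, B=23.3. 18·4.6/23.3 = 3.5536 → s = 3.5536

3.5536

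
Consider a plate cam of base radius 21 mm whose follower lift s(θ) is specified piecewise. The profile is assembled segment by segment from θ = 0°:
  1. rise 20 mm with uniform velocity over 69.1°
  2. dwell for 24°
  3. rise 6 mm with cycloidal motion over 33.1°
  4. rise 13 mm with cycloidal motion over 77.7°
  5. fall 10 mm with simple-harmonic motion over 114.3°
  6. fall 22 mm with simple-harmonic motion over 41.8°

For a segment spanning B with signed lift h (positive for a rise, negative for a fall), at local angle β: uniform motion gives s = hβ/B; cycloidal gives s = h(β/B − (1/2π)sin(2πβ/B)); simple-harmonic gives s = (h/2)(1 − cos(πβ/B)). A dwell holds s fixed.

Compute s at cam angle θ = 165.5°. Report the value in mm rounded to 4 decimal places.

seg 1 [0°–69.1°] uniform, h=20: full span → s += 20 → s = 20.0000
seg 2 [69.1°–93.1°] dwell: s stays 20.0000
seg 3 [93.1°–126.2°] cycloidal, h=6: full span → s += 6 → s = 26.0000
seg 4 [126.2°–203.9°] cycloidal, h=13: θ=165.5° here. β=39.3, B=77.7. 13·(0.5058 − sin(2π·0.5058)/(2π)) = 6.6506 → s = 32.6506

32.6506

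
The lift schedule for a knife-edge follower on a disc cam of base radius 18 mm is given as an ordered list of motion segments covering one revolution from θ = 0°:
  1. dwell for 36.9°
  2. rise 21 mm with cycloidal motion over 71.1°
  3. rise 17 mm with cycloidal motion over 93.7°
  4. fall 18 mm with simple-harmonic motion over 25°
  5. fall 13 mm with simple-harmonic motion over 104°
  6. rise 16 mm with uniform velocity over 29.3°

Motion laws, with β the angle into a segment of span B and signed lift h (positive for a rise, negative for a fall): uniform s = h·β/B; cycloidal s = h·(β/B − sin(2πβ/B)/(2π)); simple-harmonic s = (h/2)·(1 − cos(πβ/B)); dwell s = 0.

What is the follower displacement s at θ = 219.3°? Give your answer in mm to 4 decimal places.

seg 1 [0°–36.9°] dwell: s stays 0.0000
seg 2 [36.9°–108°] cycloidal, h=21: full span → s += 21 → s = 21.0000
seg 3 [108°–201.7°] cycloidal, h=17: full span → s += 17 → s = 38.0000
seg 4 [201.7°–226.7°] simple-harmonic, h=-18: θ=219.3° here. β=17.6, B=25. -18/2·(1 − cos(π·0.7040)) = -14.3811 → s = 23.6189

23.6189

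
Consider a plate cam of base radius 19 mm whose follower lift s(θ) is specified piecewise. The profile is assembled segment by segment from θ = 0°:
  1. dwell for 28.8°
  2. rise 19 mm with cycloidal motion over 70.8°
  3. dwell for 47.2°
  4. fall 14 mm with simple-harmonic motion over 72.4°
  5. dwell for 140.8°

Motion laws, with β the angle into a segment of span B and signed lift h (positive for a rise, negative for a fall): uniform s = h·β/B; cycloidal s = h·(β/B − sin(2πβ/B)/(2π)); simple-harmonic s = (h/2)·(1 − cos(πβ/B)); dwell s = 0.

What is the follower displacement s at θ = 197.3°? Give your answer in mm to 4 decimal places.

seg 1 [0°–28.8°] dwell: s stays 0.0000
seg 2 [28.8°–99.6°] cycloidal, h=19: full span → s += 19 → s = 19.0000
seg 3 [99.6°–146.8°] dwell: s stays 19.0000
seg 4 [146.8°–219.2°] simple-harmonic, h=-14: θ=197.3° here. β=50.5, B=72.4. -14/2·(1 − cos(π·0.6975)) = -11.0701 → s = 7.9299

7.9299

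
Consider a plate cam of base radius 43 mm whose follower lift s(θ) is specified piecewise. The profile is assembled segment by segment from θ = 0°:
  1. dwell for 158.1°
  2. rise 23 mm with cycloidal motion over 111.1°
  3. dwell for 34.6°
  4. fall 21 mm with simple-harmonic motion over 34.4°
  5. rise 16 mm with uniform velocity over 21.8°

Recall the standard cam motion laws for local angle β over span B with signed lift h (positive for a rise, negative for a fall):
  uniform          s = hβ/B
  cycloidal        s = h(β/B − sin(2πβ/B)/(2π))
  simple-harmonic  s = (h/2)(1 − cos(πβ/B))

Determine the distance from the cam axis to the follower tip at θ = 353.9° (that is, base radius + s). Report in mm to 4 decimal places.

seg 1 [0°–158.1°] dwell: s stays 0.0000
seg 2 [158.1°–269.2°] cycloidal, h=23: full span → s += 23 → s = 23.0000
seg 3 [269.2°–303.8°] dwell: s stays 23.0000
seg 4 [303.8°–338.2°] simple-harmonic, h=-21: full span → s += -21 → s = 2.0000
seg 5 [338.2°–360°] uniform, h=16: θ=353.9° here. β=15.7, B=21.8. 16·15.7/21.8 = 11.5229 → s = 13.5229
radial distance = base radius + s = 43 + 13.5229 = 56.5229

56.5229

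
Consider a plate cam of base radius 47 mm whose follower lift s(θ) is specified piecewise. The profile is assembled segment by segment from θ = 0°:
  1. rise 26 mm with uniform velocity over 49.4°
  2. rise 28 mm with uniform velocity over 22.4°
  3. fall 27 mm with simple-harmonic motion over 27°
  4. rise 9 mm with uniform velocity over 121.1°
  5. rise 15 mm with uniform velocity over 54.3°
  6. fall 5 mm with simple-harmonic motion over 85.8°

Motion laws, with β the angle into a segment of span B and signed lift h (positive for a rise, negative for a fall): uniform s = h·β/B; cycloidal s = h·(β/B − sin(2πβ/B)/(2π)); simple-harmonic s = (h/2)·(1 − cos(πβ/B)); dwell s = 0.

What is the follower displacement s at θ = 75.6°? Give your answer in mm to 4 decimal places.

seg 1 [0°–49.4°] uniform, h=26: full span → s += 26 → s = 26.0000
seg 2 [49.4°–71.8°] uniform, h=28: full span → s += 28 → s = 54.0000
seg 3 [71.8°–98.8°] simple-harmonic, h=-27: θ=75.6° here. β=3.8, B=27. -27/2·(1 − cos(π·0.1407)) = -1.2982 → s = 52.7018

52.7018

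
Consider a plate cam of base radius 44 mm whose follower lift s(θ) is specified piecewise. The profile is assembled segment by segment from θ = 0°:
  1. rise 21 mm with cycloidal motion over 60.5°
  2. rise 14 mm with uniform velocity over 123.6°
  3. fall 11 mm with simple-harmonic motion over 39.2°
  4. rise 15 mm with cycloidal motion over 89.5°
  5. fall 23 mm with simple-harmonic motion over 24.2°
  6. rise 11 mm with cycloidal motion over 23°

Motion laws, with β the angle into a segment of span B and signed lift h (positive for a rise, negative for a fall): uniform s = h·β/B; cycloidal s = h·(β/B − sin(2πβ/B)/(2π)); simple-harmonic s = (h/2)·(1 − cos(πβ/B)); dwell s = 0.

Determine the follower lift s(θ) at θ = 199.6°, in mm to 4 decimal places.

seg 1 [0°–60.5°] cycloidal, h=21: full span → s += 21 → s = 21.0000
seg 2 [60.5°–184.1°] uniform, h=14: full span → s += 14 → s = 35.0000
seg 3 [184.1°–223.3°] simple-harmonic, h=-11: θ=199.6° here. β=15.5, B=39.2. -11/2·(1 − cos(π·0.3954)) = -3.7251 → s = 31.2749

31.2749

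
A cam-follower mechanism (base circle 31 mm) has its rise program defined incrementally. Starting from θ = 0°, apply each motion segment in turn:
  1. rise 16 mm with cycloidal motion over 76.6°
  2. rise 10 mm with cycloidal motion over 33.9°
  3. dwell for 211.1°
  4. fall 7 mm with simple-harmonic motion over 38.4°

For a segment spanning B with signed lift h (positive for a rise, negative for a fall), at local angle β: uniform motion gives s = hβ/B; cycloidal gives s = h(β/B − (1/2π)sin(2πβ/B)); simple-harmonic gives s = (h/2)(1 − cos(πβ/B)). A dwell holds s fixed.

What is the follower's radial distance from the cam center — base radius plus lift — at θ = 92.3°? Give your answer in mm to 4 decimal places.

seg 1 [0°–76.6°] cycloidal, h=16: full span → s += 16 → s = 16.0000
seg 2 [76.6°–110.5°] cycloidal, h=10: θ=92.3° here. β=15.7, B=33.9. 10·(0.4631 − sin(2π·0.4631)/(2π)) = 4.2658 → s = 20.2658
radial distance = base radius + s = 31 + 20.2658 = 51.2658

51.2658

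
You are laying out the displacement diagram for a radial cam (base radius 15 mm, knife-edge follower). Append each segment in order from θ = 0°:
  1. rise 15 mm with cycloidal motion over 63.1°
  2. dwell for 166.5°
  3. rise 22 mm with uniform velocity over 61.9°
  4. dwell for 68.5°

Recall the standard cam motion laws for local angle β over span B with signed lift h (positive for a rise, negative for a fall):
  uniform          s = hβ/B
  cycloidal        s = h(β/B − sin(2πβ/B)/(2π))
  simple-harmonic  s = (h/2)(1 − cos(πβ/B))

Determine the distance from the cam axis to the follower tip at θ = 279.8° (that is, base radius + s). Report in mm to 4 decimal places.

seg 1 [0°–63.1°] cycloidal, h=15: full span → s += 15 → s = 15.0000
seg 2 [63.1°–229.6°] dwell: s stays 15.0000
seg 3 [229.6°–291.5°] uniform, h=22: θ=279.8° here. β=50.2, B=61.9. 22·50.2/61.9 = 17.8417 → s = 32.8417
radial distance = base radius + s = 15 + 32.8417 = 47.8417

47.8417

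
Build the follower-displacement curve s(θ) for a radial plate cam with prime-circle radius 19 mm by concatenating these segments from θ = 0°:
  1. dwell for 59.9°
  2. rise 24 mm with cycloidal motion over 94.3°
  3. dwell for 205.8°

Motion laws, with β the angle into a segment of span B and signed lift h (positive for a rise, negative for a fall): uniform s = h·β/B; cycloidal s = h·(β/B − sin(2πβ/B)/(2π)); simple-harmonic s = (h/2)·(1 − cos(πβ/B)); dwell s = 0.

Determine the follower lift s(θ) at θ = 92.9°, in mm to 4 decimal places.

seg 1 [0°–59.9°] dwell: s stays 0.0000
seg 2 [59.9°–154.2°] cycloidal, h=24: θ=92.9° here. β=33, B=94.3. 24·(0.3499 − sin(2π·0.3499)/(2π)) = 5.3078 → s = 5.3078

5.3078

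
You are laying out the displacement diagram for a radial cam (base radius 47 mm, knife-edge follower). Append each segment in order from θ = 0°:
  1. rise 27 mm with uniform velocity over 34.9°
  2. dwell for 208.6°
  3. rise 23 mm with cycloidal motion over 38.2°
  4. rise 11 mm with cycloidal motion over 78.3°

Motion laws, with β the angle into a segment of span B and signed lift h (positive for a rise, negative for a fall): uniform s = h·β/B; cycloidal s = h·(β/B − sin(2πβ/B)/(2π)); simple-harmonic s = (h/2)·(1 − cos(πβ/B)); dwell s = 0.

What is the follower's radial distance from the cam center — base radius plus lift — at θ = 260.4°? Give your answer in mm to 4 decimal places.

seg 1 [0°–34.9°] uniform, h=27: full span → s += 27 → s = 27.0000
seg 2 [34.9°–243.5°] dwell: s stays 27.0000
seg 3 [243.5°–281.7°] cycloidal, h=23: θ=260.4° here. β=16.9, B=38.2. 23·(0.4424 − sin(2π·0.4424)/(2π)) = 8.8795 → s = 35.8795
radial distance = base radius + s = 47 + 35.8795 = 82.8795

82.8795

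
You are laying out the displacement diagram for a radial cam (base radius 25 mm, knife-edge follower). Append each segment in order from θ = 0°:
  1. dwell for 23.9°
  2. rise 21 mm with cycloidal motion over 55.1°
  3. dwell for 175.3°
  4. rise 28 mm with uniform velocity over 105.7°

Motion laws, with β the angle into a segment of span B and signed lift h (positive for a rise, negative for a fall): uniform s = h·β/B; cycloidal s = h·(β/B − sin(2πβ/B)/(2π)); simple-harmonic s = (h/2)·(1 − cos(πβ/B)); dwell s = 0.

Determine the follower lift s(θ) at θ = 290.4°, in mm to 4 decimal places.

seg 1 [0°–23.9°] dwell: s stays 0.0000
seg 2 [23.9°–79°] cycloidal, h=21: full span → s += 21 → s = 21.0000
seg 3 [79°–254.3°] dwell: s stays 21.0000
seg 4 [254.3°–360°] uniform, h=28: θ=290.4° here. β=36.1, B=105.7. 28·36.1/105.7 = 9.5629 → s = 30.5629

30.5629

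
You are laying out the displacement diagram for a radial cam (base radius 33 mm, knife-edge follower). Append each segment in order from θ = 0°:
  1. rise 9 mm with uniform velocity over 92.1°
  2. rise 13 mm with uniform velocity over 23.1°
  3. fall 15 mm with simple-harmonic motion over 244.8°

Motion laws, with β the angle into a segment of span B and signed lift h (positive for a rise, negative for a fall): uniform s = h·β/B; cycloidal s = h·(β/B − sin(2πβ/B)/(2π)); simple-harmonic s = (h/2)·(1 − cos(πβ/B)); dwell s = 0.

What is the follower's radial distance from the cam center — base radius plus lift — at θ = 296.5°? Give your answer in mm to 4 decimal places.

seg 1 [0°–92.1°] uniform, h=9: full span → s += 9 → s = 9.0000
seg 2 [92.1°–115.2°] uniform, h=13: full span → s += 13 → s = 22.0000
seg 3 [115.2°–360°] simple-harmonic, h=-15: θ=296.5° here. β=181.3, B=244.8. -15/2·(1 − cos(π·0.7406)) = -12.6445 → s = 9.3555
radial distance = base radius + s = 33 + 9.3555 = 42.3555

42.3555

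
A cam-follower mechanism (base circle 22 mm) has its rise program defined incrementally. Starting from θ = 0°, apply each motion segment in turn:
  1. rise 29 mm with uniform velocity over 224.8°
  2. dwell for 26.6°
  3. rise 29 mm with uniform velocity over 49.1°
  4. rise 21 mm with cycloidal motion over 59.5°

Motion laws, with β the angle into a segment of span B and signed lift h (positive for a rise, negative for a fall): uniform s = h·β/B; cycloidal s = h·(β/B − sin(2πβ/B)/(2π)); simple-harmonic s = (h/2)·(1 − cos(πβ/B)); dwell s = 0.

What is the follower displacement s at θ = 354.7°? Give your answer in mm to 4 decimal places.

seg 1 [0°–224.8°] uniform, h=29: full span → s += 29 → s = 29.0000
seg 2 [224.8°–251.4°] dwell: s stays 29.0000
seg 3 [251.4°–300.5°] uniform, h=29: full span → s += 29 → s = 58.0000
seg 4 [300.5°–360°] cycloidal, h=21: θ=354.7° here. β=54.2, B=59.5. 21·(0.9109 − sin(2π·0.9109)/(2π)) = 20.9039 → s = 78.9039

78.9039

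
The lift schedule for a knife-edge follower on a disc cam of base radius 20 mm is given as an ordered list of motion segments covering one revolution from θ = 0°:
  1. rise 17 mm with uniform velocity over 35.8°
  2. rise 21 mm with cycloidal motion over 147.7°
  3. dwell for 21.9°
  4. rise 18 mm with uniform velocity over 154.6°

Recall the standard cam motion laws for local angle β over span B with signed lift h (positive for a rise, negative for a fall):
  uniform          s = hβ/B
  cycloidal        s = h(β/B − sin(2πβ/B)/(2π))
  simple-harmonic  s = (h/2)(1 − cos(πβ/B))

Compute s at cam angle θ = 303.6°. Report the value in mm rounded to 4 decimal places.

seg 1 [0°–35.8°] uniform, h=17: full span → s += 17 → s = 17.0000
seg 2 [35.8°–183.5°] cycloidal, h=21: full span → s += 21 → s = 38.0000
seg 3 [183.5°–205.4°] dwell: s stays 38.0000
seg 4 [205.4°–360°] uniform, h=18: θ=303.6° here. β=98.2, B=154.6. 18·98.2/154.6 = 11.4334 → s = 49.4334

49.4334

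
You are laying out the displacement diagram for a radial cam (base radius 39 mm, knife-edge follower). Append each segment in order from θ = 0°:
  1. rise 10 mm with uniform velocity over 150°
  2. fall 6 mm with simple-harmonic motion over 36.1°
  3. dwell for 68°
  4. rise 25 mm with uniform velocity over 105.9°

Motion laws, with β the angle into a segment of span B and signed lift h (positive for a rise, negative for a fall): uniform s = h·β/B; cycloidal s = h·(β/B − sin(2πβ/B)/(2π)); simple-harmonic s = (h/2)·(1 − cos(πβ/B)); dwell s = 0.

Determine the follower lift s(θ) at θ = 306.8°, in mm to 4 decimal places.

seg 1 [0°–150°] uniform, h=10: full span → s += 10 → s = 10.0000
seg 2 [150°–186.1°] simple-harmonic, h=-6: full span → s += -6 → s = 4.0000
seg 3 [186.1°–254.1°] dwell: s stays 4.0000
seg 4 [254.1°–360°] uniform, h=25: θ=306.8° here. β=52.7, B=105.9. 25·52.7/105.9 = 12.4410 → s = 16.4410

16.4410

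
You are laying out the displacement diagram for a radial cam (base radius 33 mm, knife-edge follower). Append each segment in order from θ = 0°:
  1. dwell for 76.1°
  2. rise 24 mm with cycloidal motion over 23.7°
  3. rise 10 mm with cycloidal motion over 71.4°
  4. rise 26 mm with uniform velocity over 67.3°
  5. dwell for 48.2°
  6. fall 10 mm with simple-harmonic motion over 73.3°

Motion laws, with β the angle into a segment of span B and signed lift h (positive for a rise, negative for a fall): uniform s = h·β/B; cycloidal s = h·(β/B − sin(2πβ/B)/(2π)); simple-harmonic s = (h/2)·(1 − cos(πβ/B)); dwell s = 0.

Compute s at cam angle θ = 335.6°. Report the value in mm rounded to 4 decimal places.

seg 1 [0°–76.1°] dwell: s stays 0.0000
seg 2 [76.1°–99.8°] cycloidal, h=24: full span → s += 24 → s = 24.0000
seg 3 [99.8°–171.2°] cycloidal, h=10: full span → s += 10 → s = 34.0000
seg 4 [171.2°–238.5°] uniform, h=26: full span → s += 26 → s = 60.0000
seg 5 [238.5°–286.7°] dwell: s stays 60.0000
seg 6 [286.7°–360°] simple-harmonic, h=-10: θ=335.6° here. β=48.9, B=73.3. -10/2·(1 − cos(π·0.6671)) = -7.5062 → s = 52.4938

52.4938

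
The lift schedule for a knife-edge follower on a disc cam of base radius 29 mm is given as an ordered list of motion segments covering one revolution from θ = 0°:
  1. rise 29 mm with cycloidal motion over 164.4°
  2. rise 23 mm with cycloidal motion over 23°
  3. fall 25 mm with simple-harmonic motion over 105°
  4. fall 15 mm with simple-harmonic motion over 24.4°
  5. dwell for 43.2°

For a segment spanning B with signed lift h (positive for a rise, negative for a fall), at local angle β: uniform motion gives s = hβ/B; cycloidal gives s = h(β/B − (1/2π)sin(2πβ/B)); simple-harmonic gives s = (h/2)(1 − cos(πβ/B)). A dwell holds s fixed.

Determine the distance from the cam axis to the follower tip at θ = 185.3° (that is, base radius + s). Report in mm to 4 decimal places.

seg 1 [0°–164.4°] cycloidal, h=29: full span → s += 29 → s = 29.0000
seg 2 [164.4°–187.4°] cycloidal, h=23: θ=185.3° here. β=20.9, B=23. 23·(0.9087 − sin(2π·0.9087)/(2π)) = 22.8867 → s = 51.8867
radial distance = base radius + s = 29 + 51.8867 = 80.8867

80.8867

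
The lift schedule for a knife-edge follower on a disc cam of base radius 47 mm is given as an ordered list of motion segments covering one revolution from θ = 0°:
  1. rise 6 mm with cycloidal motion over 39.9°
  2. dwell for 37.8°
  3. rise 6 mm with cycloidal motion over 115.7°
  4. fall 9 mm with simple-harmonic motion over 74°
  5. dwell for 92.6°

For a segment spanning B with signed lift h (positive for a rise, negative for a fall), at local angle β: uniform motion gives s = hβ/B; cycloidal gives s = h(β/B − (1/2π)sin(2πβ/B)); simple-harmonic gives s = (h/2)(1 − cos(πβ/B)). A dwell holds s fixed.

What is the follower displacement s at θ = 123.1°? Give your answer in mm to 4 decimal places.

seg 1 [0°–39.9°] cycloidal, h=6: full span → s += 6 → s = 6.0000
seg 2 [39.9°–77.7°] dwell: s stays 6.0000
seg 3 [77.7°–193.4°] cycloidal, h=6: θ=123.1° here. β=45.4, B=115.7. 6·(0.3924 − sin(2π·0.3924)/(2π)) = 1.7568 → s = 7.7568

7.7568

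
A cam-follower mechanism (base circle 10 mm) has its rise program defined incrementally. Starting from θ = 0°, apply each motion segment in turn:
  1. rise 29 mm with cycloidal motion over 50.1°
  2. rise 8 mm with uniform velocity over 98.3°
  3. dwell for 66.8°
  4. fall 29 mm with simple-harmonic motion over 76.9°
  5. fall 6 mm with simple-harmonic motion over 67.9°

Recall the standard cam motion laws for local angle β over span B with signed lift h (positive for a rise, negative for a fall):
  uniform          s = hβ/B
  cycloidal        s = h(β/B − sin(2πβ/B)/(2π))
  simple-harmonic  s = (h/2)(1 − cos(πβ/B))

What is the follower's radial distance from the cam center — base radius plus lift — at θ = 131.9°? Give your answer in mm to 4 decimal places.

seg 1 [0°–50.1°] cycloidal, h=29: full span → s += 29 → s = 29.0000
seg 2 [50.1°–148.4°] uniform, h=8: θ=131.9° here. β=81.8, B=98.3. 8·81.8/98.3 = 6.6572 → s = 35.6572
radial distance = base radius + s = 10 + 35.6572 = 45.6572

45.6572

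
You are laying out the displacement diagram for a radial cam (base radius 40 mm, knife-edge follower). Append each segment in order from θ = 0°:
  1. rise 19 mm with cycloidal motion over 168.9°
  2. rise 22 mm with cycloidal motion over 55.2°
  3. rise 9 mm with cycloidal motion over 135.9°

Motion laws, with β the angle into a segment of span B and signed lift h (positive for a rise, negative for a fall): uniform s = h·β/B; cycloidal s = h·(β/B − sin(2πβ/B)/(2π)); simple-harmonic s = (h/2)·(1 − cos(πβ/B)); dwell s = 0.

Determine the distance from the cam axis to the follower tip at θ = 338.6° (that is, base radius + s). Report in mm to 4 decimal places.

seg 1 [0°–168.9°] cycloidal, h=19: full span → s += 19 → s = 19.0000
seg 2 [168.9°–224.1°] cycloidal, h=22: full span → s += 22 → s = 41.0000
seg 3 [224.1°–360°] cycloidal, h=9: θ=338.6° here. β=114.5, B=135.9. 9·(0.8425 − sin(2π·0.8425)/(2π)) = 8.7798 → s = 49.7798
radial distance = base radius + s = 40 + 49.7798 = 89.7798

89.7798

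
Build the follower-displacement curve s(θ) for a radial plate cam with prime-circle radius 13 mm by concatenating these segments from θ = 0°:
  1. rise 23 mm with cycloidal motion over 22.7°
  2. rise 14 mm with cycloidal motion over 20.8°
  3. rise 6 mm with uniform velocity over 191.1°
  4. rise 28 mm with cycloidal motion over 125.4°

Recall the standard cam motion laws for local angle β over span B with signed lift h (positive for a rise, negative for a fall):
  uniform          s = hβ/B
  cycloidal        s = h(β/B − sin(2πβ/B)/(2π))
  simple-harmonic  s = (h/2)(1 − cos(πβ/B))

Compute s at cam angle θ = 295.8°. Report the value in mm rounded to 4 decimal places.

seg 1 [0°–22.7°] cycloidal, h=23: full span → s += 23 → s = 23.0000
seg 2 [22.7°–43.5°] cycloidal, h=14: full span → s += 14 → s = 37.0000
seg 3 [43.5°–234.6°] uniform, h=6: full span → s += 6 → s = 43.0000
seg 4 [234.6°–360°] cycloidal, h=28: θ=295.8° here. β=61.2, B=125.4. 28·(0.4880 − sin(2π·0.4880)/(2π)) = 13.3305 → s = 56.3305

56.3305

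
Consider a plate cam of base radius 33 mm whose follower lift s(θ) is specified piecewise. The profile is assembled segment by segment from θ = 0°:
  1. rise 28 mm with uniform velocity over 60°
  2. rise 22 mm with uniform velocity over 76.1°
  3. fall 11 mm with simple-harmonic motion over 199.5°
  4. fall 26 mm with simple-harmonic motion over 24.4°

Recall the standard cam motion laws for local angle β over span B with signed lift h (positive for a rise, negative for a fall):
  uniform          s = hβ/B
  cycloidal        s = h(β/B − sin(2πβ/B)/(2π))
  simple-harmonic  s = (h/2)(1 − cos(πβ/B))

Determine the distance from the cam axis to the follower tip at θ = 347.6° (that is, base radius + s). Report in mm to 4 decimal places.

seg 1 [0°–60°] uniform, h=28: full span → s += 28 → s = 28.0000
seg 2 [60°–136.1°] uniform, h=22: full span → s += 22 → s = 50.0000
seg 3 [136.1°–335.6°] simple-harmonic, h=-11: full span → s += -11 → s = 39.0000
seg 4 [335.6°–360°] simple-harmonic, h=-26: θ=347.6° here. β=12, B=24.4. -26/2·(1 − cos(π·0.4918)) = -12.6653 → s = 26.3347
radial distance = base radius + s = 33 + 26.3347 = 59.3347

59.3347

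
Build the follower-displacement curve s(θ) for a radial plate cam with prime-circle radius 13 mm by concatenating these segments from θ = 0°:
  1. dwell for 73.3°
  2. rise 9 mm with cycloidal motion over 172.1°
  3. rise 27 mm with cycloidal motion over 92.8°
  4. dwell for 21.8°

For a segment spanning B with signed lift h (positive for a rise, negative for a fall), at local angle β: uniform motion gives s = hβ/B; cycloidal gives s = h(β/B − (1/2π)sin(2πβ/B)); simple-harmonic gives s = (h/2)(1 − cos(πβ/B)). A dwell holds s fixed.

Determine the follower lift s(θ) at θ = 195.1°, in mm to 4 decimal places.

seg 1 [0°–73.3°] dwell: s stays 0.0000
seg 2 [73.3°–245.4°] cycloidal, h=9: θ=195.1° here. β=121.8, B=172.1. 9·(0.7077 − sin(2π·0.7077)/(2π)) = 7.7517 → s = 7.7517

7.7517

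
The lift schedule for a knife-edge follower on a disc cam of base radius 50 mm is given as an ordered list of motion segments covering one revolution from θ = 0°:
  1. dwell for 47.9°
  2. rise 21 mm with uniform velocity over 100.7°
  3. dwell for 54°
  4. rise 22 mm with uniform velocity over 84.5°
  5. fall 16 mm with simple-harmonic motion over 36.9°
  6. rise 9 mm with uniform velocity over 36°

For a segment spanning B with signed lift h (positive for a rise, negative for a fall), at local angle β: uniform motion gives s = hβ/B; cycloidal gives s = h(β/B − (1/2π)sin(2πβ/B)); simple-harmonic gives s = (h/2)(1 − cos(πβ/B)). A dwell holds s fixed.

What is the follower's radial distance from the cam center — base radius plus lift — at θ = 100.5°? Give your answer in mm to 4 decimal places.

seg 1 [0°–47.9°] dwell: s stays 0.0000
seg 2 [47.9°–148.6°] uniform, h=21: θ=100.5° here. β=52.6, B=100.7. 21·52.6/100.7 = 10.9692 → s = 10.9692
radial distance = base radius + s = 50 + 10.9692 = 60.9692

60.9692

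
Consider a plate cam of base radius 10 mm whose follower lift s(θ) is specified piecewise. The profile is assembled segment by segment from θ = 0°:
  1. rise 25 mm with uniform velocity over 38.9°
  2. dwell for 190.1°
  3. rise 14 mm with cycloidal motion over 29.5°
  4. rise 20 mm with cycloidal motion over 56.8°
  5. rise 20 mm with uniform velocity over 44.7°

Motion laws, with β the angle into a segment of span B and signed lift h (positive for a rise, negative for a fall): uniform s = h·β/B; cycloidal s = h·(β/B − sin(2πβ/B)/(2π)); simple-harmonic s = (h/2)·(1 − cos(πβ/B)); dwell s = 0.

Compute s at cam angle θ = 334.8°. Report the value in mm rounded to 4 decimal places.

seg 1 [0°–38.9°] uniform, h=25: full span → s += 25 → s = 25.0000
seg 2 [38.9°–229°] dwell: s stays 25.0000
seg 3 [229°–258.5°] cycloidal, h=14: full span → s += 14 → s = 39.0000
seg 4 [258.5°–315.3°] cycloidal, h=20: full span → s += 20 → s = 59.0000
seg 5 [315.3°–360°] uniform, h=20: θ=334.8° here. β=19.5, B=44.7. 20·19.5/44.7 = 8.7248 → s = 67.7248

67.7248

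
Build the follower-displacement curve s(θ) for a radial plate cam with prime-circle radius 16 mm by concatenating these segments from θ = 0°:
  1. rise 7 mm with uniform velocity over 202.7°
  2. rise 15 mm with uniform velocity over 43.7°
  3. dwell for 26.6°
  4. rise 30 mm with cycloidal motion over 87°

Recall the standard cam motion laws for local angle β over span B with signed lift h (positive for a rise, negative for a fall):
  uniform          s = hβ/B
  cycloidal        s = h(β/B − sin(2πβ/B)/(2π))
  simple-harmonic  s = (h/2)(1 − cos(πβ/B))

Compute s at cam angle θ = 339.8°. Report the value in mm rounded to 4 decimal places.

seg 1 [0°–202.7°] uniform, h=7: full span → s += 7 → s = 7.0000
seg 2 [202.7°–246.4°] uniform, h=15: full span → s += 15 → s = 22.0000
seg 3 [246.4°–273°] dwell: s stays 22.0000
seg 4 [273°–360°] cycloidal, h=30: θ=339.8° here. β=66.8, B=87. 30·(0.7678 − sin(2π·0.7678)/(2π)) = 27.7792 → s = 49.7792

49.7792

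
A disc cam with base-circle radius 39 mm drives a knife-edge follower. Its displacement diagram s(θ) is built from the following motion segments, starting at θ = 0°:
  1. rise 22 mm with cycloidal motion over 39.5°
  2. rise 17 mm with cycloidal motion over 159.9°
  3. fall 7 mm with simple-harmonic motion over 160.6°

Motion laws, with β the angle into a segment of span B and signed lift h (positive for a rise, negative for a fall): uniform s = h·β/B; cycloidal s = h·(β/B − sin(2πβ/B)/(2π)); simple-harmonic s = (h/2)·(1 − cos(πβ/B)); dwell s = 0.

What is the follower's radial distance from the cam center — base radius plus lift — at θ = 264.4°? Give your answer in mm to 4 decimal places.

seg 1 [0°–39.5°] cycloidal, h=22: full span → s += 22 → s = 22.0000
seg 2 [39.5°–199.4°] cycloidal, h=17: full span → s += 17 → s = 39.0000
seg 3 [199.4°–360°] simple-harmonic, h=-7: θ=264.4° here. β=65, B=160.6. -7/2·(1 − cos(π·0.4047)) = -2.4680 → s = 36.5320
radial distance = base radius + s = 39 + 36.5320 = 75.5320

75.5320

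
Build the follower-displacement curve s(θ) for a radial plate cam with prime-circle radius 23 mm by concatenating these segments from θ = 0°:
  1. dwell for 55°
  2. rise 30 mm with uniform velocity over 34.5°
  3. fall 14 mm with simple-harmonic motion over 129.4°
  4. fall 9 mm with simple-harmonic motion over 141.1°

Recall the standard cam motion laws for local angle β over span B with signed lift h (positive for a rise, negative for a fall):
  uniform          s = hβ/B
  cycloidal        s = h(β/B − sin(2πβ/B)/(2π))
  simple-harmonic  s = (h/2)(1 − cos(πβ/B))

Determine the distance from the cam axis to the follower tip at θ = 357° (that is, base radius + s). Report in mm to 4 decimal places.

seg 1 [0°–55°] dwell: s stays 0.0000
seg 2 [55°–89.5°] uniform, h=30: full span → s += 30 → s = 30.0000
seg 3 [89.5°–218.9°] simple-harmonic, h=-14: full span → s += -14 → s = 16.0000
seg 4 [218.9°–360°] simple-harmonic, h=-9: θ=357° here. β=138.1, B=141.1. -9/2·(1 − cos(π·0.9787)) = -8.9900 → s = 7.0100
radial distance = base radius + s = 23 + 7.0100 = 30.0100

30.0100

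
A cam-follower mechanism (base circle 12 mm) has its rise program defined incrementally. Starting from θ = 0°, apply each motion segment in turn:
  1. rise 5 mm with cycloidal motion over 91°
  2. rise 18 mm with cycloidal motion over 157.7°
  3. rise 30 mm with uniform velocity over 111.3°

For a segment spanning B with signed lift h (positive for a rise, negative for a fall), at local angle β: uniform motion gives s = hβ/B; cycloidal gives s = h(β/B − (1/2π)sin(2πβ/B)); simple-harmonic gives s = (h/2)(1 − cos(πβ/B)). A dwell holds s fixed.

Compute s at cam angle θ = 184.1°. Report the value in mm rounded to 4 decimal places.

seg 1 [0°–91°] cycloidal, h=5: full span → s += 5 → s = 5.0000
seg 2 [91°–248.7°] cycloidal, h=18: θ=184.1° here. β=93.1, B=157.7. 18·(0.5904 − sin(2π·0.5904)/(2π)) = 12.1670 → s = 17.1670

17.1670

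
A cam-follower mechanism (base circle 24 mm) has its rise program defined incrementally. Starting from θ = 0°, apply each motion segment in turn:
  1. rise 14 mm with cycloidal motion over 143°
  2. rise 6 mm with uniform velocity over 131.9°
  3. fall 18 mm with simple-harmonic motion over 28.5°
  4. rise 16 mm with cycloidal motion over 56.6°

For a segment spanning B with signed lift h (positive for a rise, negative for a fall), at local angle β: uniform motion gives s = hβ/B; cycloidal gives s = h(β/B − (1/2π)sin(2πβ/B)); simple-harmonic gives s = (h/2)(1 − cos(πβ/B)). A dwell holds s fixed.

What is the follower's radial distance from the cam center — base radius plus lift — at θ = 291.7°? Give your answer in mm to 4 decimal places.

seg 1 [0°–143°] cycloidal, h=14: full span → s += 14 → s = 14.0000
seg 2 [143°–274.9°] uniform, h=6: full span → s += 6 → s = 20.0000
seg 3 [274.9°–303.4°] simple-harmonic, h=-18: θ=291.7° here. β=16.8, B=28.5. -18/2·(1 − cos(π·0.5895)) = -11.4966 → s = 8.5034
radial distance = base radius + s = 24 + 8.5034 = 32.5034

32.5034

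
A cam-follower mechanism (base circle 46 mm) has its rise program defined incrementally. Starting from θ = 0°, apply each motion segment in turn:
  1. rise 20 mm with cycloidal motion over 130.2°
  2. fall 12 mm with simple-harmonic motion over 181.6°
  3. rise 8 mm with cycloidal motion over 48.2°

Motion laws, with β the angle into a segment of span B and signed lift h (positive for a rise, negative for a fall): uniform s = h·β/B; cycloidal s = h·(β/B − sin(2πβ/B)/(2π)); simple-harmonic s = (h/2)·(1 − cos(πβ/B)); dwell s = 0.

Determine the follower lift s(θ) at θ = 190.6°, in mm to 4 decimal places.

seg 1 [0°–130.2°] cycloidal, h=20: full span → s += 20 → s = 20.0000
seg 2 [130.2°–311.8°] simple-harmonic, h=-12: θ=190.6° here. β=60.4, B=181.6. -12/2·(1 − cos(π·0.3326)) = -2.9880 → s = 17.0120

17.0120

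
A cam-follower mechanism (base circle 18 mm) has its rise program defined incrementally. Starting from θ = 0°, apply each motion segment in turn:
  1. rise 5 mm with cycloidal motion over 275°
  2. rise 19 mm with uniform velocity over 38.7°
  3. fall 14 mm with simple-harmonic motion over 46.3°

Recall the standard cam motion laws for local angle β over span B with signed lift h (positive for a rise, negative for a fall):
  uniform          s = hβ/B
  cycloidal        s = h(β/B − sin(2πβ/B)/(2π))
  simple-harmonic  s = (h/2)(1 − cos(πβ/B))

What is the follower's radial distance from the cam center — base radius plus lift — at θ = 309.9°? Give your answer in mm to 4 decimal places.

seg 1 [0°–275°] cycloidal, h=5: full span → s += 5 → s = 5.0000
seg 2 [275°–313.7°] uniform, h=19: θ=309.9° here. β=34.9, B=38.7. 19·34.9/38.7 = 17.1344 → s = 22.1344
radial distance = base radius + s = 18 + 22.1344 = 40.1344

40.1344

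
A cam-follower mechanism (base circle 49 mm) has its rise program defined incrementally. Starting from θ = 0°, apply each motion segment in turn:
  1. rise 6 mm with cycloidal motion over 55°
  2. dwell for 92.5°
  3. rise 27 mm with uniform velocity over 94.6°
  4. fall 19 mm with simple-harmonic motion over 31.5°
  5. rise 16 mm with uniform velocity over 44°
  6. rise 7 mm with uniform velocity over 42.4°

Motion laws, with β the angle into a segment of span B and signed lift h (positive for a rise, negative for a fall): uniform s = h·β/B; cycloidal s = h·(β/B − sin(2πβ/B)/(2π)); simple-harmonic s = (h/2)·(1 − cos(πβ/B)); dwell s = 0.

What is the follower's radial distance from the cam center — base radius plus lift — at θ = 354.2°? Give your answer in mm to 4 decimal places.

seg 1 [0°–55°] cycloidal, h=6: full span → s += 6 → s = 6.0000
seg 2 [55°–147.5°] dwell: s stays 6.0000
seg 3 [147.5°–242.1°] uniform, h=27: full span → s += 27 → s = 33.0000
seg 4 [242.1°–273.6°] simple-harmonic, h=-19: full span → s += -19 → s = 14.0000
seg 5 [273.6°–317.6°] uniform, h=16: full span → s += 16 → s = 30.0000
seg 6 [317.6°–360°] uniform, h=7: θ=354.2° here. β=36.6, B=42.4. 7·36.6/42.4 = 6.0425 → s = 36.0425
radial distance = base radius + s = 49 + 36.0425 = 85.0425

85.0425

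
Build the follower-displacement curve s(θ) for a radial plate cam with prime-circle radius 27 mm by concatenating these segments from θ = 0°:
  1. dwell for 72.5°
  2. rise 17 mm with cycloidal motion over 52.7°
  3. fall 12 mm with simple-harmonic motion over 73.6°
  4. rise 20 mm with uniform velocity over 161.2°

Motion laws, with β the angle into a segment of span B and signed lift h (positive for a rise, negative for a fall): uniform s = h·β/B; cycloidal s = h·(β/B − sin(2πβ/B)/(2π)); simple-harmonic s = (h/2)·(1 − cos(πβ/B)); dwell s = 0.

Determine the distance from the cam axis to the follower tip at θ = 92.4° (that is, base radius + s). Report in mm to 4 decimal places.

seg 1 [0°–72.5°] dwell: s stays 0.0000
seg 2 [72.5°–125.2°] cycloidal, h=17: θ=92.4° here. β=19.9, B=52.7. 17·(0.3776 − sin(2π·0.3776)/(2π)) = 4.5378 → s = 4.5378
radial distance = base radius + s = 27 + 4.5378 = 31.5378

31.5378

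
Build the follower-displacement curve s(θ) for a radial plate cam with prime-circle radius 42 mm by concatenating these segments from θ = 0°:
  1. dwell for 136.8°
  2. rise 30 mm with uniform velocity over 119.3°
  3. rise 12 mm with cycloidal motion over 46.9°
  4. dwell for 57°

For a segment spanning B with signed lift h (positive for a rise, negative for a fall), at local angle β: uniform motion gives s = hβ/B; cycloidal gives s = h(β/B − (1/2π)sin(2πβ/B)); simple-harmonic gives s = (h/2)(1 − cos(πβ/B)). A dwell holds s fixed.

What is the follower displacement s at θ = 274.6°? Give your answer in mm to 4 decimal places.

seg 1 [0°–136.8°] dwell: s stays 0.0000
seg 2 [136.8°–256.1°] uniform, h=30: full span → s += 30 → s = 30.0000
seg 3 [256.1°–303°] cycloidal, h=12: θ=274.6° here. β=18.5, B=46.9. 12·(0.3945 − sin(2π·0.3945)/(2π)) = 3.5578 → s = 33.5578

33.5578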